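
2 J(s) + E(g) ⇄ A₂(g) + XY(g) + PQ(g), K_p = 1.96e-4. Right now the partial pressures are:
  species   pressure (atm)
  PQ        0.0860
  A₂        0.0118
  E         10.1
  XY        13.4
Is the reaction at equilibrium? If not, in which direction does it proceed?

toward reactants

(J is a pure solid — omitted from Q_p.)
Q_p = P(A₂)·P(XY)·P(PQ) / P(E) = (0.0118)·(13.4)·(0.0860) / (10.1) = 0.00135
Q_p = 0.00135 > K_p = 1.96e-4, so the reverse reaction proceeds.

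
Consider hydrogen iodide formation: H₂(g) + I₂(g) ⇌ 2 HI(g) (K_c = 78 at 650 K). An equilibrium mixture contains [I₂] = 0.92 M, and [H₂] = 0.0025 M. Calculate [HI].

At equilibrium, K_c = [HI]² / ([H₂]·[I₂]) = 78.
([HI])² / ((0.0025)·(0.92)) = 78
[HI]² = 0.179 ⇒ [HI] = 0.42 M

[HI] = 0.42 M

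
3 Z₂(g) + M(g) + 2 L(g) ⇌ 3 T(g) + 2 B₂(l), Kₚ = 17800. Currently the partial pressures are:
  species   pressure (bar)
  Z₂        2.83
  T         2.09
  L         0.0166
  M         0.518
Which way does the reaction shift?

(B₂ is a pure liquid — omitted from Qₚ.)
Qₚ = P(T)³ / (P(Z₂)³·P(M)·P(L)²) = (2.09)³ / ((2.83)³·(0.518)·(0.0166)²) = 2820
Qₚ = 2820 < Kₚ = 17800, so the forward reaction proceeds.

to the right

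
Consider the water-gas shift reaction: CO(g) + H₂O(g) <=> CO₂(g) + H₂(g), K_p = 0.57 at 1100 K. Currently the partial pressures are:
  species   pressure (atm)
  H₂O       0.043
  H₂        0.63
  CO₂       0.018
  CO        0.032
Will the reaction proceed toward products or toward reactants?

Q_p = P(CO₂)·P(H₂) / (P(CO)·P(H₂O)) = (0.018)·(0.63) / ((0.032)·(0.043)) = 8.2
Q_p = 8.2 > K_p = 0.57, so the reverse reaction proceeds.

to the left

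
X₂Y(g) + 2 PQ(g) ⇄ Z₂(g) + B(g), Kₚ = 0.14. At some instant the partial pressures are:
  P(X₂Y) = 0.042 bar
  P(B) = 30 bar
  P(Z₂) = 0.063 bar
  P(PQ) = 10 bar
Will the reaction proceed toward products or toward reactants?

Qₚ = P(Z₂)·P(B) / (P(X₂Y)·P(PQ)²) = (0.063)·(30) / ((0.042)·(10)²) = 0.45
Qₚ = 0.45 > Kₚ = 0.14, so the reverse reaction proceeds.

to the left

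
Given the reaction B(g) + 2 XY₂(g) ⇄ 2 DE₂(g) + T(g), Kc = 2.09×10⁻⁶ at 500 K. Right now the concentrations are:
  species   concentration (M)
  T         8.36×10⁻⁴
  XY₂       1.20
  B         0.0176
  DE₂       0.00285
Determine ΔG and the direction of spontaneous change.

Qc = [DE₂]²·[T] / ([B]·[XY₂]²) = (0.00285)²·(8.36×10⁻⁴) / ((0.0176)·(1.20)²) = 2.68×10⁻⁷
ΔG = RT ln(Qc/Kc) = (8.314 J mol⁻¹ K⁻¹)(500 K) × ln(2.68×10⁻⁷/2.09×10⁻⁶)
   = (4.157 kJ/mol)(-2.054) = -8.54 kJ/mol
ΔG < 0, so the forward reaction is spontaneous (proceeds forward).

ΔG = -8.54 kJ/mol; the forward reaction is spontaneous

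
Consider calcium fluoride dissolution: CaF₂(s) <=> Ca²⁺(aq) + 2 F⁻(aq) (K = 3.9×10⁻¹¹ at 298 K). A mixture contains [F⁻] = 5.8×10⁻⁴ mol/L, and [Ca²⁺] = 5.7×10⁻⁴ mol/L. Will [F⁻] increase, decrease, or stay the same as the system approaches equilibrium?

(CaF₂ is a pure solid — omitted from Q.)
Q = [Ca²⁺]·[F⁻]² = (5.7×10⁻⁴)·(5.8×10⁻⁴)² = 1.9×10⁻¹⁰
Q = 1.9×10⁻¹⁰ > K = 3.9×10⁻¹¹: net reverse reaction.
F⁻ is a product, so it decreases.

decrease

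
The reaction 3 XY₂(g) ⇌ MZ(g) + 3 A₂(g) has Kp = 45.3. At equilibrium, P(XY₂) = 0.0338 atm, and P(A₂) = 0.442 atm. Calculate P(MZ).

At equilibrium, Kp = P(MZ)·P(A₂)³ / P(XY₂)³ = 45.3.
(P(MZ))·(0.442)³ / (0.0338)³ = 45.3
P(MZ) = 0.0203 atm

P(MZ) = 0.0203 atm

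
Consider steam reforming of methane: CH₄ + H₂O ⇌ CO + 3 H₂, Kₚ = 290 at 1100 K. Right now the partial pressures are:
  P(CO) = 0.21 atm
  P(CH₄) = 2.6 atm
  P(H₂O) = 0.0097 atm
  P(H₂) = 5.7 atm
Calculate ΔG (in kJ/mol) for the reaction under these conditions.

Qₚ = P(CO)·P(H₂)³ / (P(CH₄)·P(H₂O)) = (0.21)·(5.7)³ / ((2.6)·(0.0097)) = 1540
ΔG = RT ln(Qₚ/Kₚ) = (8.314 J mol⁻¹ K⁻¹)(1100 K) × ln(1540/290)
   = (9.145 kJ/mol)(1.670) = 15.3 kJ/mol
ΔG > 0, so the forward reaction is non-spontaneous (proceeds in reverse).

ΔG = 15.3 kJ/mol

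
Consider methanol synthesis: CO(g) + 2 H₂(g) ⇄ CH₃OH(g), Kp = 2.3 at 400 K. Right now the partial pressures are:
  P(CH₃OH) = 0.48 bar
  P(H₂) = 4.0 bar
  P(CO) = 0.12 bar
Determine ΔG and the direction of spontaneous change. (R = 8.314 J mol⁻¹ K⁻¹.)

ΔG = -7.38 kJ/mol; the forward reaction is spontaneous

Qp = P(CH₃OH) / (P(CO)·P(H₂)²) = (0.48) / ((0.12)·(4.0)²) = 0.250
ΔG = RT ln(Qp/Kp) = (8.314 J mol⁻¹ K⁻¹)(400 K) × ln(0.250/2.3)
   = (3.326 kJ/mol)(-2.219) = -7.38 kJ/mol
ΔG < 0, so the forward reaction is spontaneous (proceeds forward).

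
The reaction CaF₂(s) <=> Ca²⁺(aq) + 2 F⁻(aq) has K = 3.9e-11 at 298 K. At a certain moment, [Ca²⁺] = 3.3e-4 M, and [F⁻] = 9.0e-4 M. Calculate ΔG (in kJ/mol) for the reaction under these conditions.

(CaF₂ is a pure solid — omitted from Q.)
Q = [Ca²⁺]·[F⁻]² = (3.3e-4)·(9.0e-4)² = 2.67e-10
ΔG = RT ln(Q/K) = (8.314 J mol⁻¹ K⁻¹)(298 K) × ln(2.67e-10/3.9e-11)
   = (2.478 kJ/mol)(1.924) = 4.77 kJ/mol
ΔG > 0, so the forward reaction is non-spontaneous (proceeds in reverse).

ΔG = 4.77 kJ/mol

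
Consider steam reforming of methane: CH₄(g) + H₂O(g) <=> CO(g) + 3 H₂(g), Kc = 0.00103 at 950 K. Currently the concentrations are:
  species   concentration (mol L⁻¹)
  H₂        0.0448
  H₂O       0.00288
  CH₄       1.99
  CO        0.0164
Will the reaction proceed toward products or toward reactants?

Qc = [CO]·[H₂]³ / ([CH₄]·[H₂O]) = (0.0164)·(0.0448)³ / ((1.99)·(0.00288)) = 2.57×10⁻⁴
Qc = 2.57×10⁻⁴ < Kc = 0.00103, so the forward reaction proceeds.

forward (toward products)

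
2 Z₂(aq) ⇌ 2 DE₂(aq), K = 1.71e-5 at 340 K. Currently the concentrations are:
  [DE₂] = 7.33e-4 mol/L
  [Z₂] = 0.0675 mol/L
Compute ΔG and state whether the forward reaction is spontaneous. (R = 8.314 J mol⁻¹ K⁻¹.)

Q = [DE₂]² / [Z₂]² = (7.33e-4)² / (0.0675)² = 1.18e-4
ΔG = RT ln(Q/K) = (8.314 J mol⁻¹ K⁻¹)(340 K) × ln(1.18e-4/1.71e-5)
   = (2.827 kJ/mol)(1.932) = 5.46 kJ/mol
ΔG > 0, so the forward reaction is non-spontaneous (proceeds in reverse).

ΔG = 5.46 kJ/mol; the forward reaction is non-spontaneous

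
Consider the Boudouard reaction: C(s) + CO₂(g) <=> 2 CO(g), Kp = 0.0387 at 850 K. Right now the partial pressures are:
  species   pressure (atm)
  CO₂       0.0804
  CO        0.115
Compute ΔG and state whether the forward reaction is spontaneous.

(C is a pure solid — omitted from Qp.)
Qp = P(CO)² / P(CO₂) = (0.115)² / (0.0804) = 0.164
ΔG = RT ln(Qp/Kp) = (8.314 J mol⁻¹ K⁻¹)(850 K) × ln(0.164/0.0387)
   = (7.067 kJ/mol)(1.444) = 10.2 kJ/mol
ΔG > 0, so the forward reaction is non-spontaneous (proceeds in reverse).

ΔG = 10.2 kJ/mol; the forward reaction is non-spontaneous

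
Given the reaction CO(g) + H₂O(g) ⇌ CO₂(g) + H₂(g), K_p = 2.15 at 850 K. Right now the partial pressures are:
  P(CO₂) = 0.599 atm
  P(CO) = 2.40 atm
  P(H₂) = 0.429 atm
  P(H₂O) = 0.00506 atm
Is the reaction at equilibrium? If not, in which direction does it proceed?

Q_p = P(CO₂)·P(H₂) / (P(CO)·P(H₂O)) = (0.599)·(0.429) / ((2.40)·(0.00506)) = 21.2
Q_p = 21.2 > K_p = 2.15, so the reverse reaction proceeds.

to the left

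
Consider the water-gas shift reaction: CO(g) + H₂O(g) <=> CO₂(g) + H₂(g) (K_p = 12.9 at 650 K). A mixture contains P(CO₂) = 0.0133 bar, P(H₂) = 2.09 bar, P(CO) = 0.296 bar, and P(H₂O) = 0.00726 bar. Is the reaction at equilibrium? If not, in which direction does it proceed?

Q_p = P(CO₂)·P(H₂) / (P(CO)·P(H₂O)) = (0.0133)·(2.09) / ((0.296)·(0.00726)) = 12.9
Q_p = 12.9 = K_p, so the system is already at equilibrium.

no net change (already at equilibrium)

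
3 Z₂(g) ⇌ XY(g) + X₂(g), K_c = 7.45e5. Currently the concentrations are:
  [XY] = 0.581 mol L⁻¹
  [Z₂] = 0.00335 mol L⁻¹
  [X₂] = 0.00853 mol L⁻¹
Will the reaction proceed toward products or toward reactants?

to the right

Q_c = [XY]·[X₂] / [Z₂]³ = (0.581)·(0.00853) / (0.00335)³ = 1.32e5
Q_c = 1.32e5 < K_c = 7.45e5, so the forward reaction proceeds.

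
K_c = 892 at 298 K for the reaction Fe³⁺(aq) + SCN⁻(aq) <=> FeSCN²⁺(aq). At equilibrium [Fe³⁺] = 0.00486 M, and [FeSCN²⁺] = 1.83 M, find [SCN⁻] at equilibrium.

At equilibrium, K_c = [FeSCN²⁺] / ([Fe³⁺]·[SCN⁻]) = 892.
(1.83) / ((0.00486)·([SCN⁻])) = 892
[SCN⁻] = 0.422 M

[SCN⁻] = 0.422 M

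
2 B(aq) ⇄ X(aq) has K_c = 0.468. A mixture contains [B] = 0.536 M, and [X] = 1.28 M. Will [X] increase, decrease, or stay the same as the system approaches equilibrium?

decrease

Q_c = [X] / [B]² = (1.28) / (0.536)² = 4.46
Q_c = 4.46 > K_c = 0.468: net reverse reaction.
X is a product, so it decreases.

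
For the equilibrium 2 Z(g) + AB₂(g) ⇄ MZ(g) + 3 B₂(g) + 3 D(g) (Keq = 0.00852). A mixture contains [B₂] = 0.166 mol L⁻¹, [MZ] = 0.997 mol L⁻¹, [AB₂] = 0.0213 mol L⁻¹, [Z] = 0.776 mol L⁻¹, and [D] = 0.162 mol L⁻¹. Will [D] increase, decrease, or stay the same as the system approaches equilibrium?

increase

Q = [MZ]·[B₂]³·[D]³ / ([Z]²·[AB₂]) = (0.997)·(0.166)³·(0.162)³ / ((0.776)²·(0.0213)) = 0.00151
Q = 0.00151 < Keq = 0.00852: net forward reaction.
D is a product, so it increases.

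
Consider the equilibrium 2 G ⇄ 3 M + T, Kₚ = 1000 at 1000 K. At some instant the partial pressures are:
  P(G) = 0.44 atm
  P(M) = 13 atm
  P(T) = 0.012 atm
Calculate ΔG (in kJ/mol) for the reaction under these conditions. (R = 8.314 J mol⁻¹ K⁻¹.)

ΔG = -16.6 kJ/mol

Qₚ = P(M)³·P(T) / P(G)² = (13)³·(0.012) / (0.44)² = 136
ΔG = RT ln(Qₚ/Kₚ) = (8.314 J mol⁻¹ K⁻¹)(1000 K) × ln(136/1000)
   = (8.314 kJ/mol)(-1.995) = -16.6 kJ/mol
ΔG < 0, so the forward reaction is spontaneous (proceeds forward).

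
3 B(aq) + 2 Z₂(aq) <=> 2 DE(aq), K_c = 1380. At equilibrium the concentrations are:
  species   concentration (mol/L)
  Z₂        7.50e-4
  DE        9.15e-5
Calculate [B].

At equilibrium, K_c = [DE]² / ([B]³·[Z₂]²) = 1380.
(9.15e-5)² / (([B])³·(7.50e-4)²) = 1380
[B]³ = 1.08e-5 ⇒ [B] = 0.0221 mol/L

[B] = 0.0221 mol/L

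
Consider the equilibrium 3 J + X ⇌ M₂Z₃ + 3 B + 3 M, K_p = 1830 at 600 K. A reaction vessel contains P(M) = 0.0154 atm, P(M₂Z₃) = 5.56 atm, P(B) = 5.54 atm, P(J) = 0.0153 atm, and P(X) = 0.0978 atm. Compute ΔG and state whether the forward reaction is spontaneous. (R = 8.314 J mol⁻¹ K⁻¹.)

ΔG = 8.40 kJ/mol; the forward reaction is non-spontaneous

Q_p = P(M₂Z₃)·P(B)³·P(M)³ / (P(J)³·P(X)) = (5.56)·(5.54)³·(0.0154)³ / ((0.0153)³·(0.0978)) = 9860
ΔG = RT ln(Q_p/K_p) = (8.314 J mol⁻¹ K⁻¹)(600 K) × ln(9860/1830)
   = (4.988 kJ/mol)(1.684) = 8.40 kJ/mol
ΔG > 0, so the forward reaction is non-spontaneous (proceeds in reverse).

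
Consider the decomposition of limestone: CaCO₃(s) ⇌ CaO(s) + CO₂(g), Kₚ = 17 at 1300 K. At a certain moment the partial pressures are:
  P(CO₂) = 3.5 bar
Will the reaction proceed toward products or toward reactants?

(CaCO₃, CaO are pure solids — omitted from Qₚ.)
Qₚ = P(CO₂) = 3.5
Qₚ = 3.5 < Kₚ = 17, so the forward reaction proceeds.

to the right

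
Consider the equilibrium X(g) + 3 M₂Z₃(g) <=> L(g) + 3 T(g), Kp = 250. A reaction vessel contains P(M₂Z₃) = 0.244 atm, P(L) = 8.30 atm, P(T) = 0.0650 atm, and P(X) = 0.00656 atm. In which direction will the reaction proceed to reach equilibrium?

in the forward direction

Qp = P(L)·P(T)³ / (P(X)·P(M₂Z₃)³) = (8.30)·(0.0650)³ / ((0.00656)·(0.244)³) = 23.9
Qp = 23.9 < Kp = 250, so the forward reaction proceeds.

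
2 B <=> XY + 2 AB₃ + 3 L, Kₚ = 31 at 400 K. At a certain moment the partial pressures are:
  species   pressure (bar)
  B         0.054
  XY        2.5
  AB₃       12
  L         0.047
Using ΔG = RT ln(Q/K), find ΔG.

Qₚ = P(XY)·P(AB₃)²·P(L)³ / P(B)² = (2.5)·(12)²·(0.047)³ / (0.054)² = 12.8
ΔG = RT ln(Qₚ/Kₚ) = (8.314 J mol⁻¹ K⁻¹)(400 K) × ln(12.8/31)
   = (3.326 kJ/mol)(-0.8845) = -2.94 kJ/mol
ΔG < 0, so the forward reaction is spontaneous (proceeds forward).

ΔG = -2.94 kJ/mol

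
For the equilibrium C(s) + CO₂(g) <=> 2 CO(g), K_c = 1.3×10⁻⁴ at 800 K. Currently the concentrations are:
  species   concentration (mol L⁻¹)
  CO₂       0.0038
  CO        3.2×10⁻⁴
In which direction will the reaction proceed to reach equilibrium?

to the right

(C is a pure solid — omitted from Q_c.)
Q_c = [CO]² / [CO₂] = (3.2×10⁻⁴)² / (0.0038) = 2.7×10⁻⁵
Q_c = 2.7×10⁻⁵ < K_c = 1.3×10⁻⁴, so the forward reaction proceeds.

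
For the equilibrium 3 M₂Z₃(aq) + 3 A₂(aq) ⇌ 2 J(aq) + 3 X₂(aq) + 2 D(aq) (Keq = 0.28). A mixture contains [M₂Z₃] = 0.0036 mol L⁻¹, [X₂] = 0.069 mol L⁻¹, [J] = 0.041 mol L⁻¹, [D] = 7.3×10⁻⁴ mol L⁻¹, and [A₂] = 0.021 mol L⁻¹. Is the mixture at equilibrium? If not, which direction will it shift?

no; Q > K, reaction proceeds in reverse

Q = [J]²·[X₂]³·[D]² / ([M₂Z₃]³·[A₂]³) = (0.041)²·(0.069)³·(7.3×10⁻⁴)² / ((0.0036)³·(0.021)³) = 0.68
Q = 0.68 > Keq = 0.28: net reverse reaction.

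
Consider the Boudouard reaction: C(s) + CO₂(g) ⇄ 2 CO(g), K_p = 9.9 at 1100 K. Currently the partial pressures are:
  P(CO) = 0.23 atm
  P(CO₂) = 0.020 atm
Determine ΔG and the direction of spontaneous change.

ΔG = -12.1 kJ/mol; the forward reaction is spontaneous

(C is a pure solid — omitted from Q_p.)
Q_p = P(CO)² / P(CO₂) = (0.23)² / (0.020) = 2.64
ΔG = RT ln(Q_p/K_p) = (8.314 J mol⁻¹ K⁻¹)(1100 K) × ln(2.64/9.9)
   = (9.145 kJ/mol)(-1.322) = -12.1 kJ/mol
ΔG < 0, so the forward reaction is spontaneous (proceeds forward).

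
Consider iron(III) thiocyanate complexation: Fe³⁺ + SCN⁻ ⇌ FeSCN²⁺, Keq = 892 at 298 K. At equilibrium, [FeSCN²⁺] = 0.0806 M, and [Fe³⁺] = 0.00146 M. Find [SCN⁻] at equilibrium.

At equilibrium, Keq = [FeSCN²⁺] / ([Fe³⁺]·[SCN⁻]) = 892.
(0.0806) / ((0.00146)·([SCN⁻])) = 892
[SCN⁻] = 0.0619 M

[SCN⁻] = 0.0619 M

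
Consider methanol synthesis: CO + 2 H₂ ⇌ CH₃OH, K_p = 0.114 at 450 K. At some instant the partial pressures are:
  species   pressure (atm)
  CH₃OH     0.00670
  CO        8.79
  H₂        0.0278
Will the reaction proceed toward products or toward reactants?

in the reverse direction

Q_p = P(CH₃OH) / (P(CO)·P(H₂)²) = (0.00670) / ((8.79)·(0.0278)²) = 0.986
Q_p = 0.986 > K_p = 0.114, so the reverse reaction proceeds.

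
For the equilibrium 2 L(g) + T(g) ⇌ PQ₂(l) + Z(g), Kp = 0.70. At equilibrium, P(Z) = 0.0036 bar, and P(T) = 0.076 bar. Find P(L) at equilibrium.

(PQ₂ is a pure liquid — omitted from Kp.)
At equilibrium, Kp = P(Z) / (P(L)²·P(T)) = 0.70.
(0.0036) / ((P(L))²·(0.076)) = 0.70
P(L)² = 0.0677 ⇒ P(L) = 0.26 bar

P(L) = 0.26 bar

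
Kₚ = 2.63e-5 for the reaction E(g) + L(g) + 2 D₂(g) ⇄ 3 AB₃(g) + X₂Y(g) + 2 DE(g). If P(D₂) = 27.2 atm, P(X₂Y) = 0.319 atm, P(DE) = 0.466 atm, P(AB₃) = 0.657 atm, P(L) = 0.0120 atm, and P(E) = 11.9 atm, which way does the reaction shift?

Qₚ = P(AB₃)³·P(X₂Y)·P(DE)² / (P(E)·P(L)·P(D₂)²) = (0.657)³·(0.319)·(0.466)² / ((11.9)·(0.0120)·(27.2)²) = 1.86e-4
Qₚ = 1.86e-4 > Kₚ = 2.63e-5, so the reverse reaction proceeds.

toward reactants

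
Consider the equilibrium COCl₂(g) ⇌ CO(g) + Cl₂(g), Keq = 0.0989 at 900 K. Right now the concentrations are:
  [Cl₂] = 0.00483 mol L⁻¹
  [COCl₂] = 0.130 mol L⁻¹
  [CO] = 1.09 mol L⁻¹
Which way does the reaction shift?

in the forward direction

Q = [CO]·[Cl₂] / [COCl₂] = (1.09)·(0.00483) / (0.130) = 0.0405
Q = 0.0405 < Keq = 0.0989, so the forward reaction proceeds.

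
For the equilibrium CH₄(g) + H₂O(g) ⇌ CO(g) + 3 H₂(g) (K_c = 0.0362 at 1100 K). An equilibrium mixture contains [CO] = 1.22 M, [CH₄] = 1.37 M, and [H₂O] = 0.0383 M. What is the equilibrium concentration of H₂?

At equilibrium, K_c = [CO]·[H₂]³ / ([CH₄]·[H₂O]) = 0.0362.
(1.22)·([H₂])³ / ((1.37)·(0.0383)) = 0.0362
[H₂]³ = 0.00156 ⇒ [H₂] = 0.116 M

[H₂] = 0.116 M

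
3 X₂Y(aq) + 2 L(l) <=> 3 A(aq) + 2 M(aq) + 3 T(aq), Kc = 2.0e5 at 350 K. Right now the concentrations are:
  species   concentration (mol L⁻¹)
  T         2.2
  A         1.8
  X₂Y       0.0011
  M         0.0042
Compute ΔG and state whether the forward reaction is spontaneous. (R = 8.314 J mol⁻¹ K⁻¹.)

ΔG = 4.12 kJ/mol; the forward reaction is non-spontaneous

(L is a pure liquid — omitted from Qc.)
Qc = [A]³·[M]²·[T]³ / [X₂Y]³ = (1.8)³·(0.0042)²·(2.2)³ / (0.0011)³ = 8.23e5
ΔG = RT ln(Qc/Kc) = (8.314 J mol⁻¹ K⁻¹)(350 K) × ln(8.23e5/2.0e5)
   = (2.910 kJ/mol)(1.415) = 4.12 kJ/mol
ΔG > 0, so the forward reaction is non-spontaneous (proceeds in reverse).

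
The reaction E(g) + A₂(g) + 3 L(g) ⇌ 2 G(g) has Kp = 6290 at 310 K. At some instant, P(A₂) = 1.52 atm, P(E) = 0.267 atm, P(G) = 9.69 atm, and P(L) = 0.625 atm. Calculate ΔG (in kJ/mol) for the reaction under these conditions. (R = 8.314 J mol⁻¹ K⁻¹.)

ΔG = -4.88 kJ/mol

Qp = P(G)² / (P(E)·P(A₂)·P(L)³) = (9.69)² / ((0.267)·(1.52)·(0.625)³) = 948
ΔG = RT ln(Qp/Kp) = (8.314 J mol⁻¹ K⁻¹)(310 K) × ln(948/6290)
   = (2.577 kJ/mol)(-1.892) = -4.88 kJ/mol
ΔG < 0, so the forward reaction is spontaneous (proceeds forward).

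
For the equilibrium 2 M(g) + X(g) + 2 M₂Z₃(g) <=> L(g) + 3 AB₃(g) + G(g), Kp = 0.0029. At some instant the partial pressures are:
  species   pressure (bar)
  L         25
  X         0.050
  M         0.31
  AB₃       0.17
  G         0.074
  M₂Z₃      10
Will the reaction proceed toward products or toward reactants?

Qp = P(L)·P(AB₃)³·P(G) / (P(M)²·P(X)·P(M₂Z₃)²) = (25)·(0.17)³·(0.074) / ((0.31)²·(0.050)·(10)²) = 0.019
Qp = 0.019 > Kp = 0.0029, so the reverse reaction proceeds.

toward reactants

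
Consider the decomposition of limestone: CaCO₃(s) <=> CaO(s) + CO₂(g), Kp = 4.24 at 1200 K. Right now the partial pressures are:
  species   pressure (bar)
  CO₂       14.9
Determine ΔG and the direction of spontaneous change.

(CaCO₃, CaO are pure solids — omitted from Qp.)
Qp = P(CO₂) = 14.9
ΔG = RT ln(Qp/Kp) = (8.314 J mol⁻¹ K⁻¹)(1200 K) × ln(14.9/4.24)
   = (9.977 kJ/mol)(1.257) = 12.5 kJ/mol
ΔG > 0, so the forward reaction is non-spontaneous (proceeds in reverse).

ΔG = 12.5 kJ/mol; the forward reaction is non-spontaneous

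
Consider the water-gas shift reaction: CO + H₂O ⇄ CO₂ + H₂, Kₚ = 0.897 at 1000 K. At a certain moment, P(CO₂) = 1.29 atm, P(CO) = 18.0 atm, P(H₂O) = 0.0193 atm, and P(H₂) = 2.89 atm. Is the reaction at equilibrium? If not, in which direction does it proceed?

in the reverse direction

Qₚ = P(CO₂)·P(H₂) / (P(CO)·P(H₂O)) = (1.29)·(2.89) / ((18.0)·(0.0193)) = 10.7
Qₚ = 10.7 > Kₚ = 0.897, so the reverse reaction proceeds.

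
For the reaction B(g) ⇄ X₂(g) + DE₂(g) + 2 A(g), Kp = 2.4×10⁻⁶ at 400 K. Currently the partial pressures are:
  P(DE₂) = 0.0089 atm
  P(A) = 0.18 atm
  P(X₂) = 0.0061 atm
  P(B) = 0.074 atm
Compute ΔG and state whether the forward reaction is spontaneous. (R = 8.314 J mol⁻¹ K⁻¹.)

Qp = P(X₂)·P(DE₂)·P(A)² / P(B) = (0.0061)·(0.0089)·(0.18)² / (0.074) = 2.38×10⁻⁵
ΔG = RT ln(Qp/Kp) = (8.314 J mol⁻¹ K⁻¹)(400 K) × ln(2.38×10⁻⁵/2.4×10⁻⁶)
   = (3.326 kJ/mol)(2.294) = 7.63 kJ/mol
ΔG > 0, so the forward reaction is non-spontaneous (proceeds in reverse).

ΔG = 7.63 kJ/mol; the forward reaction is non-spontaneous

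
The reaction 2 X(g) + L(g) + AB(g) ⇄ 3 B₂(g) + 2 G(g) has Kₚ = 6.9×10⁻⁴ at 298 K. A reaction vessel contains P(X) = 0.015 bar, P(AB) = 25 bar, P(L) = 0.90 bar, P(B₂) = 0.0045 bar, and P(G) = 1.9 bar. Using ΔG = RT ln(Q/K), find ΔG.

Qₚ = P(B₂)³·P(G)² / (P(X)²·P(L)·P(AB)) = (0.0045)³·(1.9)² / ((0.015)²·(0.90)·(25)) = 6.50×10⁻⁵
ΔG = RT ln(Qₚ/Kₚ) = (8.314 J mol⁻¹ K⁻¹)(298 K) × ln(6.50×10⁻⁵/6.9×10⁻⁴)
   = (2.478 kJ/mol)(-2.362) = -5.85 kJ/mol
ΔG < 0, so the forward reaction is spontaneous (proceeds forward).

ΔG = -5.85 kJ/mol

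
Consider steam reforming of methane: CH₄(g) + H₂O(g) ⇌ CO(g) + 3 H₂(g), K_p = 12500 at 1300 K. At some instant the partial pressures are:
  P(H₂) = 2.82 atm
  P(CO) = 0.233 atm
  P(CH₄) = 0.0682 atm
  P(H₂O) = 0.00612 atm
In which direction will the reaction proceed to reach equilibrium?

neither direction; the system is at equilibrium

Q_p = P(CO)·P(H₂)³ / (P(CH₄)·P(H₂O)) = (0.233)·(2.82)³ / ((0.0682)·(0.00612)) = 12500
Q_p = 12500 = K_p, so the system is already at equilibrium.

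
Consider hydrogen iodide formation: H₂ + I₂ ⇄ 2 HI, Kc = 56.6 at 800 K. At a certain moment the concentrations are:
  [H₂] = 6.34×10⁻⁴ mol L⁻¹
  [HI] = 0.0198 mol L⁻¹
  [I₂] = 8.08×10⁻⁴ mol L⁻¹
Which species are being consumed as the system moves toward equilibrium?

HI (products)

Qc = [HI]² / ([H₂]·[I₂]) = (0.0198)² / ((6.34×10⁻⁴)·(8.08×10⁻⁴)) = 765
Qc = 765 > Kc = 56.6: net reverse reaction.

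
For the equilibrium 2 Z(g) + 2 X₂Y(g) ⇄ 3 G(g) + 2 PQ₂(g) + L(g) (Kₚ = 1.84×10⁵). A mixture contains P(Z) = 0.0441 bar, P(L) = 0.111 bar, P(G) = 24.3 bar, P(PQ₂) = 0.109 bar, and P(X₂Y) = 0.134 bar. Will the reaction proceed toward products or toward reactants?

Qₚ = P(G)³·P(PQ₂)²·P(L) / (P(Z)²·P(X₂Y)²) = (24.3)³·(0.109)²·(0.111) / ((0.0441)²·(0.134)²) = 5.42×10⁵
Qₚ = 5.42×10⁵ > Kₚ = 1.84×10⁵, so the reverse reaction proceeds.

to the left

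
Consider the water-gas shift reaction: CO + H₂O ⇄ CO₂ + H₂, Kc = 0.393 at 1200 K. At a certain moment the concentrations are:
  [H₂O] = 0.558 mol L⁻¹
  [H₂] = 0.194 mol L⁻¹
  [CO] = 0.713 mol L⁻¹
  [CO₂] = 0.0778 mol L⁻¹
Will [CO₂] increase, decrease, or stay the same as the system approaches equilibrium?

Qc = [CO₂]·[H₂] / ([CO]·[H₂O]) = (0.0778)·(0.194) / ((0.713)·(0.558)) = 0.0379
Qc = 0.0379 < Kc = 0.393: net forward reaction.
CO₂ is a product, so it increases.

increase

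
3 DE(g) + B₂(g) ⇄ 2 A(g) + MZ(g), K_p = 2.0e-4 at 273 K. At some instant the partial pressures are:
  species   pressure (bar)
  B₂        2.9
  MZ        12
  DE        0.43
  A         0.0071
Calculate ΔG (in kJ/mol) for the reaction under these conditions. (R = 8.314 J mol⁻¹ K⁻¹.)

Q_p = P(A)²·P(MZ) / (P(DE)³·P(B₂)) = (0.0071)²·(12) / ((0.43)³·(2.9)) = 0.00262
ΔG = RT ln(Q_p/K_p) = (8.314 J mol⁻¹ K⁻¹)(273 K) × ln(0.00262/2.0e-4)
   = (2.270 kJ/mol)(2.573) = 5.84 kJ/mol
ΔG > 0, so the forward reaction is non-spontaneous (proceeds in reverse).

ΔG = 5.84 kJ/mol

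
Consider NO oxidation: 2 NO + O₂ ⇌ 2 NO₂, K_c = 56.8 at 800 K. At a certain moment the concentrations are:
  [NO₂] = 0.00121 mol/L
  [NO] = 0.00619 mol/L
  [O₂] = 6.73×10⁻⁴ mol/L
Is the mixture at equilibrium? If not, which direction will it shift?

yes, at equilibrium

Q_c = [NO₂]² / ([NO]²·[O₂]) = (0.00121)² / ((0.00619)²·(6.73×10⁻⁴)) = 56.8
Q_c = 56.8 = K_c; the system is at equilibrium.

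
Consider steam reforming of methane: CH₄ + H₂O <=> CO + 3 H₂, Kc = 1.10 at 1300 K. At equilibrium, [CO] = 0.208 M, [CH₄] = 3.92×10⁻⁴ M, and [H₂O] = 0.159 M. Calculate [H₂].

At equilibrium, Kc = [CO]·[H₂]³ / ([CH₄]·[H₂O]) = 1.10.
(0.208)·([H₂])³ / ((3.92×10⁻⁴)·(0.159)) = 1.10
[H₂]³ = 3.30×10⁻⁴ ⇒ [H₂] = 0.0691 M

[H₂] = 0.0691 M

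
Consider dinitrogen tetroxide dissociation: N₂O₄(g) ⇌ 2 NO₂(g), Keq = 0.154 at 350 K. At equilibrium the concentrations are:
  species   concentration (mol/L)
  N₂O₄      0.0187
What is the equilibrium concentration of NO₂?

[NO₂] = 0.0537 mol/L

At equilibrium, Keq = [NO₂]² / [N₂O₄] = 0.154.
([NO₂])² / (0.0187) = 0.154
[NO₂]² = 0.00288 ⇒ [NO₂] = 0.0537 mol/L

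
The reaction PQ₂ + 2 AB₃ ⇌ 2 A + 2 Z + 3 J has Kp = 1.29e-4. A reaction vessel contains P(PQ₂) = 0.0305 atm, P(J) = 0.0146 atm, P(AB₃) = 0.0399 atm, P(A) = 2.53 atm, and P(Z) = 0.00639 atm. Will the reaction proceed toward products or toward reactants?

Qp = P(A)²·P(Z)²·P(J)³ / (P(PQ₂)·P(AB₃)²) = (2.53)²·(0.00639)²·(0.0146)³ / ((0.0305)·(0.0399)²) = 1.68e-5
Qp = 1.68e-5 < Kp = 1.29e-4, so the forward reaction proceeds.

forward (toward products)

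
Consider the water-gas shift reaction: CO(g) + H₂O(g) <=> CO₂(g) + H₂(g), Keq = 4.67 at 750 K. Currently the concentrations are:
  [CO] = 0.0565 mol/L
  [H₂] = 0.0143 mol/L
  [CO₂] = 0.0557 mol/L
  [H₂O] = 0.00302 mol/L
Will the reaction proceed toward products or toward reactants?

Q = [CO₂]·[H₂] / ([CO]·[H₂O]) = (0.0557)·(0.0143) / ((0.0565)·(0.00302)) = 4.67
Q = 4.67 = Keq, so the system is already at equilibrium.

at equilibrium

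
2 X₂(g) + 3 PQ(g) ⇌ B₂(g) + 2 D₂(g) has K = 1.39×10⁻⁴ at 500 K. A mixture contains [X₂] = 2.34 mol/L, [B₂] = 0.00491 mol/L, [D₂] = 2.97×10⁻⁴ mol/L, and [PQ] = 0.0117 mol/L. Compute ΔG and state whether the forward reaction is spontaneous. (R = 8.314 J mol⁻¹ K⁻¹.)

Q = [B₂]·[D₂]² / ([X₂]²·[PQ]³) = (0.00491)·(2.97×10⁻⁴)² / ((2.34)²·(0.0117)³) = 4.94×10⁻⁵
ΔG = RT ln(Q/K) = (8.314 J mol⁻¹ K⁻¹)(500 K) × ln(4.94×10⁻⁵/1.39×10⁻⁴)
   = (4.157 kJ/mol)(-1.035) = -4.30 kJ/mol
ΔG < 0, so the forward reaction is spontaneous (proceeds forward).

ΔG = -4.30 kJ/mol; the forward reaction is spontaneous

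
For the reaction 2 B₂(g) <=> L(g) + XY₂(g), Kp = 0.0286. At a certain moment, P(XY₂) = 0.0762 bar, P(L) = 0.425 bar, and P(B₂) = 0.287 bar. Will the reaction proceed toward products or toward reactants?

to the left

Qp = P(L)·P(XY₂) / P(B₂)² = (0.425)·(0.0762) / (0.287)² = 0.393
Qp = 0.393 > Kp = 0.0286, so the reverse reaction proceeds.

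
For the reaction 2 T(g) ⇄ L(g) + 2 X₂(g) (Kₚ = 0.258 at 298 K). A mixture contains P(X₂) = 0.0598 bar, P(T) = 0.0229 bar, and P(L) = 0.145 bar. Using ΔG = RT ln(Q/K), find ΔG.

Qₚ = P(L)·P(X₂)² / P(T)² = (0.145)·(0.0598)² / (0.0229)² = 0.989
ΔG = RT ln(Qₚ/Kₚ) = (8.314 J mol⁻¹ K⁻¹)(298 K) × ln(0.989/0.258)
   = (2.478 kJ/mol)(1.344) = 3.33 kJ/mol
ΔG > 0, so the forward reaction is non-spontaneous (proceeds in reverse).

ΔG = 3.33 kJ/mol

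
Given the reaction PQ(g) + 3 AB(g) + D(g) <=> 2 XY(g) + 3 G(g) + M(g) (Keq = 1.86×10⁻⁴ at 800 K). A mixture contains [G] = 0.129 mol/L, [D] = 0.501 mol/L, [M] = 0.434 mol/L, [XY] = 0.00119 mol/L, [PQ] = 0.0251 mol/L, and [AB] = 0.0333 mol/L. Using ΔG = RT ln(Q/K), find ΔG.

ΔG = 18.1 kJ/mol

Q = [XY]²·[G]³·[M] / ([PQ]·[AB]³·[D]) = (0.00119)²·(0.129)³·(0.434) / ((0.0251)·(0.0333)³·(0.501)) = 0.00284
ΔG = RT ln(Q/Keq) = (8.314 J mol⁻¹ K⁻¹)(800 K) × ln(0.00284/1.86×10⁻⁴)
   = (6.651 kJ/mol)(2.726) = 18.1 kJ/mol
ΔG > 0, so the forward reaction is non-spontaneous (proceeds in reverse).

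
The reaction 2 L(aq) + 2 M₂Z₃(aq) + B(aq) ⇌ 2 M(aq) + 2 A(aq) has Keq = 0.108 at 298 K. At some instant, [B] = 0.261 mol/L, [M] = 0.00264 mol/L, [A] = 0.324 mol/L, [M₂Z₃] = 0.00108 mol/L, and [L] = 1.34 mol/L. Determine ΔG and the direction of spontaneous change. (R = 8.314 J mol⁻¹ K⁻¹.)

ΔG = 6.24 kJ/mol; the forward reaction is non-spontaneous

Q = [M]²·[A]² / ([L]²·[M₂Z₃]²·[B]) = (0.00264)²·(0.324)² / ((1.34)²·(0.00108)²·(0.261)) = 1.34
ΔG = RT ln(Q/Keq) = (8.314 J mol⁻¹ K⁻¹)(298 K) × ln(1.34/0.108)
   = (2.478 kJ/mol)(2.518) = 6.24 kJ/mol
ΔG > 0, so the forward reaction is non-spontaneous (proceeds in reverse).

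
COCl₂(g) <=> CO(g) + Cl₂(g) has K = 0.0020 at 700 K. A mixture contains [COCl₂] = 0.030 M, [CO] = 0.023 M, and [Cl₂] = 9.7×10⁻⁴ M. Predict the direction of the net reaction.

to the right

Q = [CO]·[Cl₂] / [COCl₂] = (0.023)·(9.7×10⁻⁴) / (0.030) = 7.4×10⁻⁴
Q = 7.4×10⁻⁴ < K = 0.0020, so the forward reaction proceeds.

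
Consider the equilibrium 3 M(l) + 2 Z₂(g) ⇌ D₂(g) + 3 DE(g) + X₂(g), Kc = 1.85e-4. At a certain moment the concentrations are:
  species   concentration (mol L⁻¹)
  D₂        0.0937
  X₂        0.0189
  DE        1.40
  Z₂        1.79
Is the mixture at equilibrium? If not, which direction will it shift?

no; Q > K, reaction proceeds in reverse

(M is a pure liquid — omitted from Qc.)
Qc = [D₂]·[DE]³·[X₂] / [Z₂]² = (0.0937)·(1.40)³·(0.0189) / (1.79)² = 0.00152
Qc = 0.00152 > Kc = 1.85e-4: net reverse reaction.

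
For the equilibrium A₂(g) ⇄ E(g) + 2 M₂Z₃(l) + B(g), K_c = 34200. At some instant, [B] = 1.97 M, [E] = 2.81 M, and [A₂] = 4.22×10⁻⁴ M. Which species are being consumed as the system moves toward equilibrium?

A₂ (reactants)

(M₂Z₃ is a pure liquid — omitted from Q_c.)
Q_c = [E]·[B] / [A₂] = (2.81)·(1.97) / (4.22×10⁻⁴) = 13100
Q_c = 13100 < K_c = 34200: net forward reaction.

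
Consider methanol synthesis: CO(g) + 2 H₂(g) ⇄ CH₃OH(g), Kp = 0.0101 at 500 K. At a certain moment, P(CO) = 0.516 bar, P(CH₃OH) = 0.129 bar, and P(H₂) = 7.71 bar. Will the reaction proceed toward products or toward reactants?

Qp = P(CH₃OH) / (P(CO)·P(H₂)²) = (0.129) / ((0.516)·(7.71)²) = 0.00421
Qp = 0.00421 < Kp = 0.0101, so the forward reaction proceeds.

to the right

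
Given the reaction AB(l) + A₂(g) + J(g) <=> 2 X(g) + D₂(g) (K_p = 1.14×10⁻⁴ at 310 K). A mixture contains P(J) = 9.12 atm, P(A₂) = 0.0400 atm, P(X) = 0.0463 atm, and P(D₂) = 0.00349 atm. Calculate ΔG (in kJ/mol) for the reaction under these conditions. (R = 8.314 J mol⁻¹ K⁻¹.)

(AB is a pure liquid — omitted from Q_p.)
Q_p = P(X)²·P(D₂) / (P(A₂)·P(J)) = (0.0463)²·(0.00349) / ((0.0400)·(9.12)) = 2.05×10⁻⁵
ΔG = RT ln(Q_p/K_p) = (8.314 J mol⁻¹ K⁻¹)(310 K) × ln(2.05×10⁻⁵/1.14×10⁻⁴)
   = (2.577 kJ/mol)(-1.716) = -4.42 kJ/mol
ΔG < 0, so the forward reaction is spontaneous (proceeds forward).

ΔG = -4.42 kJ/mol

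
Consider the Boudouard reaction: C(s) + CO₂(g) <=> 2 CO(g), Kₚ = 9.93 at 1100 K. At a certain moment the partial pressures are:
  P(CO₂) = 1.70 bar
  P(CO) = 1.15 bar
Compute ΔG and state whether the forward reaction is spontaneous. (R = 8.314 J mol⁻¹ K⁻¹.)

(C is a pure solid — omitted from Qₚ.)
Qₚ = P(CO)² / P(CO₂) = (1.15)² / (1.70) = 0.778
ΔG = RT ln(Qₚ/Kₚ) = (8.314 J mol⁻¹ K⁻¹)(1100 K) × ln(0.778/9.93)
   = (9.145 kJ/mol)(-2.547) = -23.3 kJ/mol
ΔG < 0, so the forward reaction is spontaneous (proceeds forward).

ΔG = -23.3 kJ/mol; the forward reaction is spontaneous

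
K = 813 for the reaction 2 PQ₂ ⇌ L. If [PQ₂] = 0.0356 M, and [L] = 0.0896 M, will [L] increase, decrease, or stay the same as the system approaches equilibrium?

Q = [L] / [PQ₂]² = (0.0896) / (0.0356)² = 70.7
Q = 70.7 < K = 813: net forward reaction.
L is a product, so it increases.

increase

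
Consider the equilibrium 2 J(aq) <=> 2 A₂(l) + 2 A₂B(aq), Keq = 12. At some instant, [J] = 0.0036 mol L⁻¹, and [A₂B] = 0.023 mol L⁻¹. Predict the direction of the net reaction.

(A₂ is a pure liquid — omitted from Q.)
Q = [A₂B]² / [J]² = (0.023)² / (0.0036)² = 41
Q = 41 > Keq = 12, so the reverse reaction proceeds.

reverse (toward reactants)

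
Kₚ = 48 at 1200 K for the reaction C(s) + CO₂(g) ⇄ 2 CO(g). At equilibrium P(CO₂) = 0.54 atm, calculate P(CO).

P(CO) = 5.1 atm

(C is a pure solid — omitted from Kₚ.)
At equilibrium, Kₚ = P(CO)² / P(CO₂) = 48.
(P(CO))² / (0.54) = 48
P(CO)² = 25.9 ⇒ P(CO) = 5.1 atm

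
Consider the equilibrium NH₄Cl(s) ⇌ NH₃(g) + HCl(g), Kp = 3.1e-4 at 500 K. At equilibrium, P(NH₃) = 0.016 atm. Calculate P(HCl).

P(HCl) = 0.019 atm

(NH₄Cl is a pure solid — omitted from Kp.)
At equilibrium, Kp = P(NH₃)·P(HCl) = 3.1e-4.
(0.016)·(P(HCl)) = 3.1e-4
P(HCl) = 0.0194 = 0.019 atm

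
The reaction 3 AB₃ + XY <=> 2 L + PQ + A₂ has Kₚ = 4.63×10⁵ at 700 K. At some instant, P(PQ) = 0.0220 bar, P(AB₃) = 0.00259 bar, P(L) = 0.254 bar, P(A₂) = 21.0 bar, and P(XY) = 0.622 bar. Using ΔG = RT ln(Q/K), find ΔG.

ΔG = 10.4 kJ/mol

Qₚ = P(L)²·P(PQ)·P(A₂) / (P(AB₃)³·P(XY)) = (0.254)²·(0.0220)·(21.0) / ((0.00259)³·(0.622)) = 2.76×10⁶
ΔG = RT ln(Qₚ/Kₚ) = (8.314 J mol⁻¹ K⁻¹)(700 K) × ln(2.76×10⁶/4.63×10⁵)
   = (5.820 kJ/mol)(1.785) = 10.4 kJ/mol
ΔG > 0, so the forward reaction is non-spontaneous (proceeds in reverse).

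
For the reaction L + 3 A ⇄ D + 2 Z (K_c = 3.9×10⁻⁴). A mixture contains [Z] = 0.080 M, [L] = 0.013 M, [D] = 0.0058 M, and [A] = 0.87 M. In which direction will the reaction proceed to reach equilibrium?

toward reactants

Q_c = [D]·[Z]² / ([L]·[A]³) = (0.0058)·(0.080)² / ((0.013)·(0.87)³) = 0.0043
Q_c = 0.0043 > K_c = 3.9×10⁻⁴, so the reverse reaction proceeds.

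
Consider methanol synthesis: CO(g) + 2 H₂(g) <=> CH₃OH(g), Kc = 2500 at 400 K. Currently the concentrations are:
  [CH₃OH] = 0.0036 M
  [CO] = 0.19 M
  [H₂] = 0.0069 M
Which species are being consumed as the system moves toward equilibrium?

Qc = [CH₃OH] / ([CO]·[H₂]²) = (0.0036) / ((0.19)·(0.0069)²) = 400
Qc = 400 < Kc = 2500: net forward reaction.

CO, H₂ (reactants)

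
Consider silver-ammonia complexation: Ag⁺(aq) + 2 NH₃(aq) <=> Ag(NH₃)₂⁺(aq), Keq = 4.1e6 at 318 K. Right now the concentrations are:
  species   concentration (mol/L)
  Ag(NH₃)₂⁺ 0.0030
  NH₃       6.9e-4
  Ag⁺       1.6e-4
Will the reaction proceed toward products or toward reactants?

Q = [Ag(NH₃)₂⁺] / ([Ag⁺]·[NH₃]²) = (0.0030) / ((1.6e-4)·(6.9e-4)²) = 3.9e7
Q = 3.9e7 > Keq = 4.1e6, so the reverse reaction proceeds.

to the left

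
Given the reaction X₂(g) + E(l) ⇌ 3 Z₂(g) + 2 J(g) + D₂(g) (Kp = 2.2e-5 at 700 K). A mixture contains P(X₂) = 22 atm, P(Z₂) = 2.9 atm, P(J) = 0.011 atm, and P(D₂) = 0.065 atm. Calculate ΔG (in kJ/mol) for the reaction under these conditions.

(E is a pure liquid — omitted from Qp.)
Qp = P(Z₂)³·P(J)²·P(D₂) / P(X₂) = (2.9)³·(0.011)²·(0.065) / (22) = 8.72e-6
ΔG = RT ln(Qp/Kp) = (8.314 J mol⁻¹ K⁻¹)(700 K) × ln(8.72e-6/2.2e-5)
   = (5.820 kJ/mol)(-0.9254) = -5.39 kJ/mol
ΔG < 0, so the forward reaction is spontaneous (proceeds forward).

ΔG = -5.39 kJ/mol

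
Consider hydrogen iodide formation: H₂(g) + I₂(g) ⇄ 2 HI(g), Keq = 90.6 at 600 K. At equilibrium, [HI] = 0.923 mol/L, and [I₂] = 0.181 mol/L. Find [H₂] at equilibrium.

At equilibrium, Keq = [HI]² / ([H₂]·[I₂]) = 90.6.
(0.923)² / (([H₂])·(0.181)) = 90.6
[H₂] = 0.0520 mol/L

[H₂] = 0.0520 mol/L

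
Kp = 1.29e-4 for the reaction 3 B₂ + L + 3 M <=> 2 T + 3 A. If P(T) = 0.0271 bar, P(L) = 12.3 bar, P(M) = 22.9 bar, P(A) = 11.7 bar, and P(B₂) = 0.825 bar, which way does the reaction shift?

to the right

Qp = P(T)²·P(A)³ / (P(B₂)³·P(L)·P(M)³) = (0.0271)²·(11.7)³ / ((0.825)³·(12.3)·(22.9)³) = 1.42e-5
Qp = 1.42e-5 < Kp = 1.29e-4, so the forward reaction proceeds.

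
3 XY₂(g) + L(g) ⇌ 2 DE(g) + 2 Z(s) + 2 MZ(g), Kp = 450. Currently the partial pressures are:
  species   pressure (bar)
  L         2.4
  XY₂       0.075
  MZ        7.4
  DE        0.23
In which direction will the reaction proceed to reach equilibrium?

in the reverse direction

(Z is a pure solid — omitted from Qp.)
Qp = P(DE)²·P(MZ)² / (P(XY₂)³·P(L)) = (0.23)²·(7.4)² / ((0.075)³·(2.4)) = 2900
Qp = 2900 > Kp = 450, so the reverse reaction proceeds.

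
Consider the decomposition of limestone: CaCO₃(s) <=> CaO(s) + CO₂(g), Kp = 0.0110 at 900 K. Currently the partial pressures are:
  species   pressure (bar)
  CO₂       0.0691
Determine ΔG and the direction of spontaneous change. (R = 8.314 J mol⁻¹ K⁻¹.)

(CaCO₃, CaO are pure solids — omitted from Qp.)
Qp = P(CO₂) = 0.0691
ΔG = RT ln(Qp/Kp) = (8.314 J mol⁻¹ K⁻¹)(900 K) × ln(0.0691/0.0110)
   = (7.483 kJ/mol)(1.838) = 13.8 kJ/mol
ΔG > 0, so the forward reaction is non-spontaneous (proceeds in reverse).

ΔG = 13.8 kJ/mol; the forward reaction is non-spontaneous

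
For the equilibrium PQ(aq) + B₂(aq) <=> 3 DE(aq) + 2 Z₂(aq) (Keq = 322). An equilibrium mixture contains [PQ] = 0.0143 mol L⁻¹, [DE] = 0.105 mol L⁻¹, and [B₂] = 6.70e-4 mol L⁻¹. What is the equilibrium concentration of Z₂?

[Z₂] = 1.63 mol L⁻¹

At equilibrium, Keq = [DE]³·[Z₂]² / ([PQ]·[B₂]) = 322.
(0.105)³·([Z₂])² / ((0.0143)·(6.70e-4)) = 322
[Z₂]² = 2.67 ⇒ [Z₂] = 1.63 mol L⁻¹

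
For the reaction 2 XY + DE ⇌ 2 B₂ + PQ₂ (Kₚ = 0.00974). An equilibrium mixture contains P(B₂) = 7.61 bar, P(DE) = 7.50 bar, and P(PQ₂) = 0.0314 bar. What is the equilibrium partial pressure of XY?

P(XY) = 4.99 bar

At equilibrium, Kₚ = P(B₂)²·P(PQ₂) / (P(XY)²·P(DE)) = 0.00974.
(7.61)²·(0.0314) / ((P(XY))²·(7.50)) = 0.00974
P(XY)² = 24.9 ⇒ P(XY) = 4.99 bar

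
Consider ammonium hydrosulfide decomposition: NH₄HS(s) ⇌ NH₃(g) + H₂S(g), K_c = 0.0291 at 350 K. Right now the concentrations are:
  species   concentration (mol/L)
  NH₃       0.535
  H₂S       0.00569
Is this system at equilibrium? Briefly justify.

no; Q < K, reaction proceeds forward

(NH₄HS is a pure solid — omitted from Q_c.)
Q_c = [NH₃]·[H₂S] = (0.535)·(0.00569) = 0.00304
Q_c = 0.00304 < K_c = 0.0291: net forward reaction.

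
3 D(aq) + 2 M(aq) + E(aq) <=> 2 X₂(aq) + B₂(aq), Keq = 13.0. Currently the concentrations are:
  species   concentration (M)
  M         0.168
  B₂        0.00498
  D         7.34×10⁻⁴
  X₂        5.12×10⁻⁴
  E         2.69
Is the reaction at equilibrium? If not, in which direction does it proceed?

Q = [X₂]²·[B₂] / ([D]³·[M]²·[E]) = (5.12×10⁻⁴)²·(0.00498) / ((7.34×10⁻⁴)³·(0.168)²·(2.69)) = 43.5
Q = 43.5 > Keq = 13.0, so the reverse reaction proceeds.

reverse (toward reactants)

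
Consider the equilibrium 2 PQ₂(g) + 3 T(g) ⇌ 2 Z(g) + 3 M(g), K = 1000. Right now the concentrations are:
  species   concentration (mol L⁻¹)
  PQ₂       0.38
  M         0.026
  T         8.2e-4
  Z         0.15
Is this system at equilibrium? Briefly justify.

no; Q > K, reaction proceeds in reverse

Q = [Z]²·[M]³ / ([PQ₂]²·[T]³) = (0.15)²·(0.026)³ / ((0.38)²·(8.2e-4)³) = 5000
Q = 5000 > K = 1000: net reverse reaction.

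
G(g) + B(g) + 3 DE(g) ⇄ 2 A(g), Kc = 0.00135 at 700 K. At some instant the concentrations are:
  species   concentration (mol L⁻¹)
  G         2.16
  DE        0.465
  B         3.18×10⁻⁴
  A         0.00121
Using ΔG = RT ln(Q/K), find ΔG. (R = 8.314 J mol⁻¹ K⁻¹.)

Qc = [A]² / ([G]·[B]·[DE]³) = (0.00121)² / ((2.16)·(3.18×10⁻⁴)·(0.465)³) = 0.0212
ΔG = RT ln(Qc/Kc) = (8.314 J mol⁻¹ K⁻¹)(700 K) × ln(0.0212/0.00135)
   = (5.820 kJ/mol)(2.754) = 16.0 kJ/mol
ΔG > 0, so the forward reaction is non-spontaneous (proceeds in reverse).

ΔG = 16.0 kJ/mol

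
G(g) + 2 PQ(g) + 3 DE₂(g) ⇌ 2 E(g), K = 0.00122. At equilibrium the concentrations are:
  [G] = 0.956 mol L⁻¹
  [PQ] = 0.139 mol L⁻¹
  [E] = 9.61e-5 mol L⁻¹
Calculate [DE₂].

[DE₂] = 0.0743 mol L⁻¹

At equilibrium, K = [E]² / ([G]·[PQ]²·[DE₂]³) = 0.00122.
(9.61e-5)² / ((0.956)·(0.139)²·([DE₂])³) = 0.00122
[DE₂]³ = 4.10e-4 ⇒ [DE₂] = 0.0743 mol L⁻¹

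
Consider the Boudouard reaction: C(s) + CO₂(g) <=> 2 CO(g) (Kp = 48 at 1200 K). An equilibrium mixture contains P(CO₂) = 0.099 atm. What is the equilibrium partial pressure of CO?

P(CO) = 2.2 atm

(C is a pure solid — omitted from Kp.)
At equilibrium, Kp = P(CO)² / P(CO₂) = 48.
(P(CO))² / (0.099) = 48
P(CO)² = 4.75 ⇒ P(CO) = 2.2 atm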